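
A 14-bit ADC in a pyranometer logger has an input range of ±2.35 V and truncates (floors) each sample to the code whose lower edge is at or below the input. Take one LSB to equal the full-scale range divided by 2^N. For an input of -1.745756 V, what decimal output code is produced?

Range = 2.35 − (-2.35) = 4.7 V. LSB = 4.7 V / 2^14 ≈ 286.9 µV.
V_in − V_min = -1.745756 − (-2.35) = 0.604244 V.
Divide by LSB: 0.604244 × 16384/4.7 = 2106.3689.
Truncating gives code 2106.

2106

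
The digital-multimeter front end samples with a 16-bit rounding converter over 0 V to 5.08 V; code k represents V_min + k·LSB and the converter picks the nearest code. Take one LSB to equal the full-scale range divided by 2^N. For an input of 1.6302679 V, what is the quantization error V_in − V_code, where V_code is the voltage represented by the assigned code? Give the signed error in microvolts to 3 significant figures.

Range is 5.08 V. LSB = 5.08 V / 2^16 ≈ 77.51 µV.
(1.6302679 − (0)) / LSB = 1.6302679 × 65536/5.08 = 21031.7396. Nearest integer: k = 21032.
V_code = V_min + k × range/2^16 = 0 + 21032 × 5.08/65536 = 1.6302880859 V.
V_in − V_code = 1.6302679 − (1.6302880859) = −20.2 µV.

−20.2 µV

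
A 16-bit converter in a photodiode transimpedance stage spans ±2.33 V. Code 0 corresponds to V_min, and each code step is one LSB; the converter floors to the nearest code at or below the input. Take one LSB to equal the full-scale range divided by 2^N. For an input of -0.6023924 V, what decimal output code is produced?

24296

The full-scale span is 2.33 − (-2.33) = 4.66 V. LSB = 4.66 V / 2^16 ≈ 71.11 µV.
(V_in − V_min) × 2^16/range = (-0.6023924 − (-2.33)) × 65536/4.66 = 24296.243.
Floor → code = 24296.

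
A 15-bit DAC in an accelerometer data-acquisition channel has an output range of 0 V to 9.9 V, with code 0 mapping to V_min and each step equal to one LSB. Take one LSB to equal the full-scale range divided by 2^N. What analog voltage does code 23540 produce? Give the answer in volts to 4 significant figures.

7.112 V

Full-scale range = 9.9 V. LSB = 9.9 V / 2^15.
V_out = V_min + code × LSB = 0 V + 23540 × 9.9 V / 32768
      = 0 + 7.11200 = 7.11200 V.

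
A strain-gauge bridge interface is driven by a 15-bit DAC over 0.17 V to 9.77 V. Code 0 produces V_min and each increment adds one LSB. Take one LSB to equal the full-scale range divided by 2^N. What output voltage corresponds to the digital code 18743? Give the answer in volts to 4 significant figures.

5.661 V

Span: 9.77 V − (0.17 V) = 9.6 V. LSB = 9.6 V / 2^15.
V_out = 0.17 + 18743 × (9.6/32768) V
      = 0.17 + 5.49111 = 5.66111 V.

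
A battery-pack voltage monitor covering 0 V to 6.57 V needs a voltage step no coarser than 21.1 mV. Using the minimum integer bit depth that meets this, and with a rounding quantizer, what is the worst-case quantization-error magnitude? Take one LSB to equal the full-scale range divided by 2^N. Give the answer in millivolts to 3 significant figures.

V_FS = 6.57 V.
Need 2^N ≥ 6.57 V / 21.1 mV = 311.4 → N_min = 9.
Step size = 6.57/512 V = 12.832 mV.
Half an LSB is 6.42 mV.

6.42 mV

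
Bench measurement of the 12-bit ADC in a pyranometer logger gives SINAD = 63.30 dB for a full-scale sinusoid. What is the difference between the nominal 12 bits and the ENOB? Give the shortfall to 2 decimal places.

1.78 bits

ENOB = (SINAD − 1.76)/6.02 = (63.30 − 1.76)/6.02 = 10.2226 bits.
12 − 10.2226 = 1.78 bits below nominal.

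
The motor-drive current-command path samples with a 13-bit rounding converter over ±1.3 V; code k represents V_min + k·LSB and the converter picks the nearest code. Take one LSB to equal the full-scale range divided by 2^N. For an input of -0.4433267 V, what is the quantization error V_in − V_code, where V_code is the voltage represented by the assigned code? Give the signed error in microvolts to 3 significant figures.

+57.1 µV

Span: 1.3 V − (-1.3 V) = 2.6 V. LSB = 2.6 V / 2^13 ≈ 317.4 µV.
(V_in − V_min)/LSB = (-0.4433267 − (-1.3)) × 8192/2.6 = 2699.1799 → nearest code k = 2699.
Reconstructed level: -1.3 + 2699 × 2.6/8192 V = -0.4433837891 V.
e = -0.4433267 − (-0.4433837891) = +57.1 µV.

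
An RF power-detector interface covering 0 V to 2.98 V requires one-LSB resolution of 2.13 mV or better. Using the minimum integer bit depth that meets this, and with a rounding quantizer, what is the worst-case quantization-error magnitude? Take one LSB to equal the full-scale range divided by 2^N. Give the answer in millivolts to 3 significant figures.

0.728 mV

Full-scale range = 2.98 V.
Levels needed ≥ 2.98/2.13 mV = 1399. 2^11 = 2048 suffices, so N_min = 11.
One LSB is 2.98 V / 2048 = 1.4551 mV.
Max error for round-to-nearest is LSB/2 = 0.728 mV.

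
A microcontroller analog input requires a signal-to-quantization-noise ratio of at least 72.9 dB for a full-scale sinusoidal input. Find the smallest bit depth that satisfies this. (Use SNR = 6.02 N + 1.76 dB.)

6.02 N + 1.76 ≥ 72.9 gives N ≥ 11.817, so the minimum integer is 12.

12 bits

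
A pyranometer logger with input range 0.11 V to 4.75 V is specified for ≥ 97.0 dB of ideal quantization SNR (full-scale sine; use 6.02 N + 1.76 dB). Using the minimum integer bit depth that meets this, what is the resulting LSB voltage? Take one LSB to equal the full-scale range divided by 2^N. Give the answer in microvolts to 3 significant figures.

Full-scale range = 4.75 V − (0.11 V) = 4.64 V.
Required N = ⌈(97.0 − 1.76)/6.02⌉ = ⌈15.821⌉ = 16.
LSB = 4.64 V ÷ 2^16 = 4.64/65536 V = 70.8 µV.

70.8 µV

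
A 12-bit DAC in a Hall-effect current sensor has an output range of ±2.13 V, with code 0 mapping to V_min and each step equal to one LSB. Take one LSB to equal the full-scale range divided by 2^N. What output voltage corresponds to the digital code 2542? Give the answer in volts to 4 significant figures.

Span: 2.13 V − (-2.13 V) = 4.26 V. LSB = 4.26 V / 2^12.
V_out = -2.13 + 2542 × (4.26/4096) V
      = -2.13 + 2.64378 = 0.513779 V.

0.5138 V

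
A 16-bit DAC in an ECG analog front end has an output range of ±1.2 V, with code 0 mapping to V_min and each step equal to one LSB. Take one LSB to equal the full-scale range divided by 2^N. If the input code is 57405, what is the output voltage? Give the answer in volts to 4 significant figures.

0.9022 V

Span: 1.2 V − (-1.2 V) = 2.4 V. LSB = 2.4 V / 2^16.
Output = V_min + (57405/65536) × range = -1.2 + 0.875931 × 2.4 V
      = -1.2 + 2.10223 = 0.902234 V.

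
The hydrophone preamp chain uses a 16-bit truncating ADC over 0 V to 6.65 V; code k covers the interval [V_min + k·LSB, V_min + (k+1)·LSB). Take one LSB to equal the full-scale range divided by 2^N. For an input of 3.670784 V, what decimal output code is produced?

Full-scale range = 6.65 V. LSB = 6.65 V / 2^16 ≈ 101.5 µV.
(V_in − V_min) × 2^16/range = (3.670784 − (0)) × 65536/6.65 = 36175.714.
Floor → code = 36175.

36175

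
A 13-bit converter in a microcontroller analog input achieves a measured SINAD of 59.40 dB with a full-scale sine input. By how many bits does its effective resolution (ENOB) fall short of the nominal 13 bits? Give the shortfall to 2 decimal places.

Effective bits = (59.40 − 1.76)/6.02 = 9.5748.
Shortfall = 13 − 9.5748 = 3.4252 bits.

3.43 bits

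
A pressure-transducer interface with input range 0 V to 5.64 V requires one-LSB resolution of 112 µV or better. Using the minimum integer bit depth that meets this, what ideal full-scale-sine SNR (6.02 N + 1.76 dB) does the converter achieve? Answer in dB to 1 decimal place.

Full-scale range = 5.64 V.
Levels needed ≥ 5.64/112 µV = 50360. 2^16 = 65536 suffices, so N_min = 16.
Ideal SNR at N = 16: 6.02·16 + 1.76 = 98.1 dB.

98.1 dB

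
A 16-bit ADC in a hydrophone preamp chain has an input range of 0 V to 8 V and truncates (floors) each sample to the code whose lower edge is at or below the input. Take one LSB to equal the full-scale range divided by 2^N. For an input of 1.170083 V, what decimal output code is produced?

9585

Span = 8 V. LSB = 8 V / 2^16 ≈ 122.1 µV.
(V_in − V_min) × 2^16/range = (1.170083 − (0)) × 65536/8 = 9585.320.
Floor → code = 9585.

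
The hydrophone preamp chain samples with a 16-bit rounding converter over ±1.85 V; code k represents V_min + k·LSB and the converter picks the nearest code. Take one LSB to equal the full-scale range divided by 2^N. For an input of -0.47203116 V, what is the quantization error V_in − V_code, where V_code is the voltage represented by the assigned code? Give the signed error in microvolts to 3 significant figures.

+10.2 µV

Full-scale range = 1.85 V − (-1.85 V) = 3.7 V. LSB = 3.7 V / 2^16 ≈ 56.46 µV.
(-0.47203116 − (-1.85)) / LSB = 1.37796884 × 65536/3.7 = 24407.1800. Nearest integer: k = 24407.
V_code = -1.85 + (24407/65536) × 3.7 = -0.47204132080 V.
e = -0.47203116 − (-0.47204132080) = +10.2 µV.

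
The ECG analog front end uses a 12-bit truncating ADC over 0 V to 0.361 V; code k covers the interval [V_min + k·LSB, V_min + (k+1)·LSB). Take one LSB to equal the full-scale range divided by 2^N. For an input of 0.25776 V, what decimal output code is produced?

Span = 0.361 V. LSB = 0.361 V / 2^12 ≈ 88.13 µV.
code = ⌊(V_in − V_min)/LSB⌋ = ⌊(V_in − V_min) × 2^12 / range⌋
     = ⌊(0.25776 − (0)) × 4096 / 0.361⌋ = ⌊0.25776 × 4096/0.361⌋
     = ⌊2924.612⌋ = 2924.

2924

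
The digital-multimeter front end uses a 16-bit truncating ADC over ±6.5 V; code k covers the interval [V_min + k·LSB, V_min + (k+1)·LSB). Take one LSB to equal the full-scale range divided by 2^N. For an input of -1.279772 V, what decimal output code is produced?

Full-scale range = 6.5 V − (-6.5 V) = 13 V. LSB = 13 V / 2^16 ≈ 198.4 µV.
(V_in − V_min) × 2^16/range = (-1.279772 − (-6.5)) × 65536/13 = 26316.374.
Floor → code = 26316.

26316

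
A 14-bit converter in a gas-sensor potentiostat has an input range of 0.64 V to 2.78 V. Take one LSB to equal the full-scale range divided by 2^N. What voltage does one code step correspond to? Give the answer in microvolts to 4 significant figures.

Range = 2.78 − (0.64) = 2.14 V.
2^14 = 16384 levels.
One LSB is 2.14 V / 16384 = 130.6 µV.

130.6 µV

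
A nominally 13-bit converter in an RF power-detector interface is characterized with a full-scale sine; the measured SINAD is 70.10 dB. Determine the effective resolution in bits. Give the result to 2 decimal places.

ENOB = (70.10 − 1.76)/6.02 = 11.3522 bits.

11.35 bits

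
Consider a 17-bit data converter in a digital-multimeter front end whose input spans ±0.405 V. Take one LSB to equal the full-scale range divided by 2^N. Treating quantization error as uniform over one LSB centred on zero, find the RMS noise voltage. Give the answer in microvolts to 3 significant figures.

Span: 0.405 V − (-0.405 V) = 0.81 V.
LSB = 0.81 V / 2^17 = 6.1798 µV.
V_rms = LSB/√12 = 6.1798 µV / √12 = 1.78 µV.

1.78 µV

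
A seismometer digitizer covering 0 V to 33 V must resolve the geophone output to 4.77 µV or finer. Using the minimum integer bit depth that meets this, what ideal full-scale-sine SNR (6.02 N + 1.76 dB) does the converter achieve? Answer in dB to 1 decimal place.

Span = 33 V.
Required number of levels: 33/4.77 µV = 6.9182e6; smallest N with 2^N ≥ that is 23.
6.02(23) + 1.76 = 140.22 dB.

140.2 dB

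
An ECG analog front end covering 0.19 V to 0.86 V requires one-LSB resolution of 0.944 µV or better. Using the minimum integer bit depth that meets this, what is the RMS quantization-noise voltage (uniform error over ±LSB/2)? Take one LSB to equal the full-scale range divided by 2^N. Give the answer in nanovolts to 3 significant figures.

184 nV

The full-scale span is 0.86 − (0.19) = 0.67 V.
Levels needed ≥ 0.67/0.944 µV = 709700. 2^20 = 1048576 suffices, so N_min = 20.
LSB = 0.67 V / 2^20 = 0.63896 µV.
σ_q = LSB/√12 = 0.63896 µV/3.4641 = 184 nV.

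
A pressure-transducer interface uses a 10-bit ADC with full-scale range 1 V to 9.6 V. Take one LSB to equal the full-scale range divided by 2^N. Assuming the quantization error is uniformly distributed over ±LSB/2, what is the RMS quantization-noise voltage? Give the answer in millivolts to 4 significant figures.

Full-scale range = 9.6 V − (1 V) = 8.6 V.
Step size = 8.6/1024 V = 8.39844 mV.
For a uniform distribution on [−LSB/2, +LSB/2], V_rms = LSB/√12 = 8.39844 mV/3.4641 = 2.424 mV.

2.424 mV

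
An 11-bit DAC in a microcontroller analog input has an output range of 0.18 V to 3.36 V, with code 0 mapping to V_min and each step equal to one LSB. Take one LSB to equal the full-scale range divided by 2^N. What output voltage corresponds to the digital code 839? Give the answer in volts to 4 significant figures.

Range = 3.36 − (0.18) = 3.18 V. LSB = 3.18 V / 2^11.
Output = V_min + (839/2048) × range = 0.18 + 0.409668 × 3.18 V
      = 0.18 V + 1.30274 V = 1.48274 V.

1.483 V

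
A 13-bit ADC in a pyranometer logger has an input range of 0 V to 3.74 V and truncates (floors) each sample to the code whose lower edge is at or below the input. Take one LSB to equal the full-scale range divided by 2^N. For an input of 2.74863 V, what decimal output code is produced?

6020

Range is 3.74 V. LSB = 3.74 V / 2^13 ≈ 456.5 µV.
code = ⌊(V_in − V_min)/LSB⌋ = ⌊(V_in − V_min) × 2^13 / range⌋
     = ⌊(2.74863 − (0)) × 8192 / 3.74⌋ = ⌊2.74863 × 8192/3.74⌋
     = ⌊6020.529⌋ = 6020.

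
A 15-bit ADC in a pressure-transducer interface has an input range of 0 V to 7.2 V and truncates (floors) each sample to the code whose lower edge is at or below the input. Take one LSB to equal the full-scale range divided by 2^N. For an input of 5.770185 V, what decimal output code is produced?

Span = 7.2 V. LSB = 7.2 V / 2^15 ≈ 219.7 µV.
code = ⌊(V_in − V_min)/LSB⌋ = ⌊(V_in − V_min) × 2^15 / range⌋
     = ⌊(5.770185 − (0)) × 32768 / 7.2⌋ = ⌊5.770185 × 32768/7.2⌋
     = ⌊26260.753⌋ = 26260.

26260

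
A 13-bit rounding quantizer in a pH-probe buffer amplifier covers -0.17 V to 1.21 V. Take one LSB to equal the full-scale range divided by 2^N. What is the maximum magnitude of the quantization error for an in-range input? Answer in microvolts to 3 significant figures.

84.2 µV

Span: 1.21 V − (-0.17 V) = 1.38 V.
One LSB is 1.38 V / 8192 = 168.46 µV.
Worst-case error for round-to-nearest is half an LSB: 84.2 µV.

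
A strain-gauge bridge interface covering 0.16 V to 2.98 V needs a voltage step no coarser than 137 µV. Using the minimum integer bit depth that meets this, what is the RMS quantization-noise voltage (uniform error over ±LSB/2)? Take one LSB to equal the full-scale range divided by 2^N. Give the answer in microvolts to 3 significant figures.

Full-scale range = 2.98 V − (0.16 V) = 2.82 V.
Levels needed ≥ 2.82/137 µV = 20580. 2^15 = 32768 suffices, so N_min = 15.
Step size = 2.82/32768 V = 86.060 µV.
σ_q = LSB/√12 = 86.060 µV/3.4641 = 24.8 µV.

24.8 µV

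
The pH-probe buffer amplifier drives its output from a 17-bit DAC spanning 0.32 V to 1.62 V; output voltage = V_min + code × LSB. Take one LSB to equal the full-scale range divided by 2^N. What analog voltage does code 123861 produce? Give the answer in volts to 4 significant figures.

1.548 V

Range = 1.62 − (0.32) = 1.3 V. LSB = 1.3 V / 2^17.
V_out = V_min + code × LSB = 0.32 V + 123861 × 1.3 V / 131072
      = 0.32 V + 1.22848 V = 1.54848 V.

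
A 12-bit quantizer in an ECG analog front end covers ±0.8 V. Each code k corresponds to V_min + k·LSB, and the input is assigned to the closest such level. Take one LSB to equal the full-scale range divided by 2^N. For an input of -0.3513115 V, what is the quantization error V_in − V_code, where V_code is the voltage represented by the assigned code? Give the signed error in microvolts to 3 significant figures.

−140 µV

Range = 0.8 − (-0.8) = 1.6 V. LSB = 1.6 V / 2^12 ≈ 390.6 µV.
(V_in − V_min)/LSB = (-0.3513115 − (-0.8)) × 4096/1.6 = 1148.6426 → nearest code k = 1149.
V_code = V_min + k × range/2^12 = -0.8 + 1149 × 1.6/4096 = -0.3511718750 V.
V_in − V_code = -0.3513115 − (-0.3511718750) = −140 µV.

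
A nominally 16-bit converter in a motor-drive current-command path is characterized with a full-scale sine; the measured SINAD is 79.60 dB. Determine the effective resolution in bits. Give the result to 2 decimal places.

12.93 bits

ENOB = (79.60 − 1.76)/6.02 = 12.9302 bits.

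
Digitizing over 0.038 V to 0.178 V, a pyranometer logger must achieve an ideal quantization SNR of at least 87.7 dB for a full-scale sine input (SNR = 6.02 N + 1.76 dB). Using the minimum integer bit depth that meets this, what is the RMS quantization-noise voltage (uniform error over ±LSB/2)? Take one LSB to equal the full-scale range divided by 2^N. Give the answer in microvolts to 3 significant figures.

1.23 µV

Span: 0.178 V − (0.038 V) = 0.14 V.
Required N = ⌈(87.7 − 1.76)/6.02⌉ = ⌈14.276⌉ = 15.
Step size = 0.14/32768 V = 4.2725 µV.
RMS noise = LSB/√12 = 1.23 µV.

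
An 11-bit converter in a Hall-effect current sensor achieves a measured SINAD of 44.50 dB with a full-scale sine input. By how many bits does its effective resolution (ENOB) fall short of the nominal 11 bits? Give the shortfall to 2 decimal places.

3.90 bits

ENOB = (SINAD − 1.76)/6.02 = (44.50 − 1.76)/6.02 = 7.0997 bits.
Lost resolution: 11 − 7.0997 = 3.9003 bits.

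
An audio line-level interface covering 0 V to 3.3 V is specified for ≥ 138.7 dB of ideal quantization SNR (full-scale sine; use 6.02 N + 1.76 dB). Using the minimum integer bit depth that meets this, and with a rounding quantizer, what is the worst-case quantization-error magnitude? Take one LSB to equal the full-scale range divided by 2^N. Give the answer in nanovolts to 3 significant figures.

197 nV

Full-scale range = 3.3 V.
Solving 6.02 N ≥ 138.7 − 1.76: N ≥ 22.748. Round up → N = 23.
One LSB is 3.3 V / 8388608 = 393.39 nV.
Max error for round-to-nearest is LSB/2 = 197 nV.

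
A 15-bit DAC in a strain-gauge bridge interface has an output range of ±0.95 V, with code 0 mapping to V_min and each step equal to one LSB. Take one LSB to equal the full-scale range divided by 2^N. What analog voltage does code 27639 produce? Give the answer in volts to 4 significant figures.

0.6526 V

Span: 0.95 V − (-0.95 V) = 1.9 V. LSB = 1.9 V / 2^15.
Output = V_min + (27639/32768) × range = -0.95 + 0.843475 × 1.9 V
      = -0.95 V + 1.60260 V = 0.652603 V.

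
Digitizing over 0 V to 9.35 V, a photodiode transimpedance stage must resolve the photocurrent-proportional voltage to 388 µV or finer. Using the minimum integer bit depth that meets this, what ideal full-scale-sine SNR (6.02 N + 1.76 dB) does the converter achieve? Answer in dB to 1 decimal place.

Full-scale range = 9.35 V.
Levels needed ≥ 9.35/388 µV = 24100. 2^15 = 32768 suffices, so N_min = 15.
Ideal SNR at N = 15: 6.02·15 + 1.76 = 92.1 dB.

92.1 dB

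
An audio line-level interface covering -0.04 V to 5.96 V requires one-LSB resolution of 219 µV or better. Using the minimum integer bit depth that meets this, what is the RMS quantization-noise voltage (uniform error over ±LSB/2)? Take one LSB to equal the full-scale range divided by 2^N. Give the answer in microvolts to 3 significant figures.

52.9 µV

Span: 5.96 V − (-0.04 V) = 6 V.
Levels needed ≥ 6/219 µV = 27400. 2^15 = 32768 suffices, so N_min = 15.
Step size = 6/32768 V = 183.11 µV.
V_rms = LSB/√12 = 52.9 µV.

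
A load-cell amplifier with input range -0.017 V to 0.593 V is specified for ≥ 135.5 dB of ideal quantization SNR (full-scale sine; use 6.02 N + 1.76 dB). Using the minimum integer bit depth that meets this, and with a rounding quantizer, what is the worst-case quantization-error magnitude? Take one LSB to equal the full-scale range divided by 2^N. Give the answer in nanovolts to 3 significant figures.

36.4 nV

Span: 0.593 V − (-0.017 V) = 0.61 V.
6.02 N + 1.76 ≥ 135.5 gives N ≥ 22.216, so the minimum integer is 23.
LSB = 0.61 V / 2^23 = 72.718 nV.
Max error for round-to-nearest is LSB/2 = 36.4 nV.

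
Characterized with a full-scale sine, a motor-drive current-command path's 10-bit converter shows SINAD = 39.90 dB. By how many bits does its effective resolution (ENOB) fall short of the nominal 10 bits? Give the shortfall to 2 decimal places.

3.66 bits

Effective bits = (39.90 − 1.76)/6.02 = 6.3355.
Shortfall = 10 − 6.3355 = 3.6645 bits.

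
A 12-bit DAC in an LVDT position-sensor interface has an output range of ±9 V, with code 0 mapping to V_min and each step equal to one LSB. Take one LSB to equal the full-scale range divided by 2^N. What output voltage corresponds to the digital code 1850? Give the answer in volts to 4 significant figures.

-0.8701 V

Span: 9 V − (-9 V) = 18 V. LSB = 18 V / 2^12.
V_out = -9 + 1850 × (18/4096) V
      = -9 + 8.12988 = -0.870117 V.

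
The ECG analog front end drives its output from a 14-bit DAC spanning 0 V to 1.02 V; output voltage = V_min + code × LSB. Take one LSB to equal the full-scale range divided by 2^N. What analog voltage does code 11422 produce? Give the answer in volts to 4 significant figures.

0.7111 V

V_FS = 1.02 V. LSB = 1.02 V / 2^14.
Output = V_min + (11422/16384) × range = 0 + 0.697144 × 1.02 V
      = 0 V + 0.711086 V = 0.711086 V.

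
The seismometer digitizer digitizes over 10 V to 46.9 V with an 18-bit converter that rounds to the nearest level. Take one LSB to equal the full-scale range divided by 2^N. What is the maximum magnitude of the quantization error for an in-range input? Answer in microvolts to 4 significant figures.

Span: 46.9 V − (10 V) = 36.9 V.
One LSB is 36.9 V / 262144 = 140.762 µV.
Worst-case error for round-to-nearest is half an LSB: 70.38 µV.

70.38 µV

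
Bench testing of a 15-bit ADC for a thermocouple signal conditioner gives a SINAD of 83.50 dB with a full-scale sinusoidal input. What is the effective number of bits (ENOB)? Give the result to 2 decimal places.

(83.50 − 1.76) / 6.02 = 81.74/6.02 = 13.5781 effective bits.

13.58 bits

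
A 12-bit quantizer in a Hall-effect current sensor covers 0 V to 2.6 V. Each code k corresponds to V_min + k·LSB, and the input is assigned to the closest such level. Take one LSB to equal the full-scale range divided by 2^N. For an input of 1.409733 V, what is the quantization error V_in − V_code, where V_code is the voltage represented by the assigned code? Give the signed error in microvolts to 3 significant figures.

−81.5 µV

Full-scale range = 2.6 V. LSB = 2.6 V / 2^12 ≈ 0.6348 mV.
(V_in − V_min)/LSB = (1.409733 − (0)) × 4096/2.6 = 2220.8717 → nearest code k = 2221.
V_code = 0 + (2221/4096) × 2.6 = 1.409814453 V.
e = 1.409733 − (1.409814453) = −81.5 µV.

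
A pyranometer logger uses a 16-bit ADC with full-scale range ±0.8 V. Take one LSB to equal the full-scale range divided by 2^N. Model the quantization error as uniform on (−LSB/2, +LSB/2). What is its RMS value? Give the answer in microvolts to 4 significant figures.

7.048 µV

The full-scale span is 0.8 − (-0.8) = 1.6 V.
One LSB is 1.6 V / 65536 = 24.4141 µV.
RMS of a uniform error over width LSB is LSB/√12 = 7.048 µV.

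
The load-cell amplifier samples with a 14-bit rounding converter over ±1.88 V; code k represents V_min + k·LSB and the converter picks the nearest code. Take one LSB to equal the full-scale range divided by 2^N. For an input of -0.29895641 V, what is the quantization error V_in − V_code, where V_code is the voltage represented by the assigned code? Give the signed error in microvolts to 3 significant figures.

+71.9 µV

Span: 1.88 V − (-1.88 V) = 3.76 V. LSB = 3.76 V / 2^14 ≈ 229.5 µV.
(-0.29895641 − (-1.88)) / LSB = 1.58104359 × 16384/3.76 = 6889.3133. Nearest integer: k = 6889.
V_code = V_min + k × range/2^14 = -1.88 + 6889 × 3.76/16384 = -0.29902832031 V.
V_in − V_code = -0.29895641 − (-0.29902832031) = +71.9 µV.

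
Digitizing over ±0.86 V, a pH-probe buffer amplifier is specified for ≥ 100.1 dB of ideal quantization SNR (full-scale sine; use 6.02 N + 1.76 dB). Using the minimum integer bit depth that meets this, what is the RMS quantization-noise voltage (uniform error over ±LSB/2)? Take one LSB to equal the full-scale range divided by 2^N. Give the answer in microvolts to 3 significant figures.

3.79 µV

Span: 0.86 V − (-0.86 V) = 1.72 V.
6.02 N + 1.76 ≥ 100.1 gives N ≥ 16.336, so the minimum integer is 17.
LSB = 1.72 V ÷ 2^17 = 1.72/131072 V = 13.123 µV.
RMS noise = LSB/√12 = 3.79 µV.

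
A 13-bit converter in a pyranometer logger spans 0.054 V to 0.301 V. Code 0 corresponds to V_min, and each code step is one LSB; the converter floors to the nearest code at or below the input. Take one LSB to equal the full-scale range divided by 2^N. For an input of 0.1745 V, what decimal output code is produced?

3996

Full-scale range = 0.301 V − (0.054 V) = 0.247 V. LSB = 0.247 V / 2^13 ≈ 30.15 µV.
V_in − V_min = 0.1745 − (0.054) = 0.1205 V.
Divide by LSB: 0.1205 × 8192/0.247 = 3996.5020.
Truncating gives code 3996.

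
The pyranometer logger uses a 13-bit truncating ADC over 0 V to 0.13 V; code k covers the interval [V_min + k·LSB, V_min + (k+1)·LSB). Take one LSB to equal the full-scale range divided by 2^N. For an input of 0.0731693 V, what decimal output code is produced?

Range is 0.13 V. LSB = 0.13 V / 2^13 ≈ 15.87 µV.
(V_in − V_min) × 2^13/range = (0.0731693 − (0)) × 8192/0.13 = 4610.792.
Floor → code = 4610.

4610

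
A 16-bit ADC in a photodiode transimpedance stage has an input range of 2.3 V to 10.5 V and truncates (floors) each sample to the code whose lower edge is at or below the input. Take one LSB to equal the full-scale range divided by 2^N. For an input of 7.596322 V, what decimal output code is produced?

The full-scale span is 10.5 − (2.3) = 8.2 V. LSB = 8.2 V / 2^16 ≈ 125.1 µV.
code = ⌊(V_in − V_min)/LSB⌋ = ⌊(V_in − V_min) × 2^16 / range⌋
     = ⌊(7.596322 − (2.3)) × 65536 / 8.2⌋ = ⌊5.296322 × 65536/8.2⌋
     = ⌊42329.239⌋ = 42329.

42329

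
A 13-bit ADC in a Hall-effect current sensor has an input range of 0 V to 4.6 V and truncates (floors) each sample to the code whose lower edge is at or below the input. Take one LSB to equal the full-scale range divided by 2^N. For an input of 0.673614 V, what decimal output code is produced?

1199

Full-scale range = 4.6 V. LSB = 4.6 V / 2^13 ≈ 0.5615 mV.
(V_in − V_min) × 2^13/range = (0.673614 − (0)) × 8192/4.6 = 1199.619.
Floor → code = 1199.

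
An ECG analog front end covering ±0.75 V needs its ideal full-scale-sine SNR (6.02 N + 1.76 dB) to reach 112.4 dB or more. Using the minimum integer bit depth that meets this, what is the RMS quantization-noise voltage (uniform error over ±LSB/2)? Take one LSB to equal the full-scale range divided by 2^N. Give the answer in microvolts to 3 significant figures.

0.826 µV

The full-scale span is 0.75 − (-0.75) = 1.5 V.
6.02 N + 1.76 ≥ 112.4 gives N ≥ 18.379, so the minimum integer is 19.
LSB = 1.5 V ÷ 2^19 = 1.5/524288 V = 2.8610 µV.
σ_q = LSB/√12 = 2.8610 µV/3.4641 = 0.826 µV.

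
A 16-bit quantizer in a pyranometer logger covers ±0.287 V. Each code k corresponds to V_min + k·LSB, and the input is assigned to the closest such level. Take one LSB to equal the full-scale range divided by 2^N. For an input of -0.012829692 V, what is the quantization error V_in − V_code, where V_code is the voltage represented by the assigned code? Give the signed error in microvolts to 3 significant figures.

Full-scale range = 0.287 V − (-0.287 V) = 0.574 V. LSB = 0.574 V / 2^16 ≈ 8.759 µV.
(V_in − V_min)/LSB = (-0.012829692 − (-0.287)) × 65536/0.574 = 31303.1800 → nearest code k = 31303.
Reconstructed level: -0.287 + 31303 × 0.574/65536 V = -0.012831268311 V.
V_in − V_code = -0.012829692 − (-0.012831268311) = +1.58 µV.

+1.58 µV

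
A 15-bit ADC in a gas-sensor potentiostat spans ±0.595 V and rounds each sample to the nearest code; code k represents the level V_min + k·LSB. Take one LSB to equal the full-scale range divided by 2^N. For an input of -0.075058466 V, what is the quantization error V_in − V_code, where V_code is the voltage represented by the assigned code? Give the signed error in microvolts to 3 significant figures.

+6.54 µV

Range = 0.595 − (-0.595) = 1.19 V. LSB = 1.19 V / 2^15 ≈ 36.32 µV.
Position in LSBs: (-0.075058466 − (-0.595)) × 32768/1.19 = 14317.1800; rounding gives k = 14317.
V_code = V_min + k × range/2^15 = -0.595 + 14317 × 1.19/32768 = -0.075065002441 V.
V_in − V_code = -0.075058466 − (-0.075065002441) = +6.54 µV.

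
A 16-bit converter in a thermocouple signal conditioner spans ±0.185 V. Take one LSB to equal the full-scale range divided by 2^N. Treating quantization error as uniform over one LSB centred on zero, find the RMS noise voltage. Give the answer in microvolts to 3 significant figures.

The full-scale span is 0.185 − (-0.185) = 0.37 V.
One LSB is 0.37 V / 65536 = 5.6458 µV.
σ_q = LSB/√12 = 5.6458 µV/3.4641 = 1.63 µV.

1.63 µV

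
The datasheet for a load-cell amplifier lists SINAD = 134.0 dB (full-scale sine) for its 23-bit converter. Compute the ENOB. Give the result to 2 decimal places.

Inverting SNR = 6.02 N + 1.76: N_eff = (134.0 − 1.76)/6.02 = 21.9668.

21.97 bits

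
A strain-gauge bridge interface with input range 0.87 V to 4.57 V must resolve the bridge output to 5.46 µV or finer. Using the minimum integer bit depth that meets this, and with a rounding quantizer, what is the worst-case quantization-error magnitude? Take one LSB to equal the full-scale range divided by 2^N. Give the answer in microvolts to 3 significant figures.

The full-scale span is 4.57 − (0.87) = 3.7 V.
Need 2^N ≥ 3.7 V / 5.46 µV = 677700 → N_min = 20.
One LSB is 3.7 V / 1048576 = 3.5286 µV.
|e|_max = LSB/2 = 1.76 µV.

1.76 µV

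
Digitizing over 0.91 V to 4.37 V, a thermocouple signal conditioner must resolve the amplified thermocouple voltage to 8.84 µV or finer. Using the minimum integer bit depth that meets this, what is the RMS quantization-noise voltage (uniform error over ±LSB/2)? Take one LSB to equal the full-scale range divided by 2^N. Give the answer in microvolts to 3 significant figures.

Full-scale range = 4.37 V − (0.91 V) = 3.46 V.
Need 2^N ≥ 3.46 V / 8.84 µV = 391400 → N_min = 19.
LSB = 3.46 V / 2^19 = 6.5994 µV.
RMS noise = LSB/√12 = 1.91 µV.

1.91 µV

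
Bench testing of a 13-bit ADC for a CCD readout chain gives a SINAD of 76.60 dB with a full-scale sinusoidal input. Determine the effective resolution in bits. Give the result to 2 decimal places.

12.43 bits

ENOB = (SINAD − 1.76) / 6.02 = (76.60 − 1.76) / 6.02 = 74.84 / 6.02 = 12.4319.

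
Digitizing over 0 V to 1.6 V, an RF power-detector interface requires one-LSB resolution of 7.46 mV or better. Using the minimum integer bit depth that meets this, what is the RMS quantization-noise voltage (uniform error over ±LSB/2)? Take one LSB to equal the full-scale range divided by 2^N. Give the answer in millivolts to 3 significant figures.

Range is 1.6 V.
1.6 V / 7.46 mV = 214.5. Since 2^7 = 128 and 2^8 = 256, N = 8.
One LSB is 1.6 V / 256 = 6.2500 mV.
σ_q = LSB/√12 = 6.2500 mV/3.4641 = 1.80 mV.

1.80 mV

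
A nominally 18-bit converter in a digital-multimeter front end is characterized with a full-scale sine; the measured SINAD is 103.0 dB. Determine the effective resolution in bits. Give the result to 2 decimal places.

Inverting SNR = 6.02 N + 1.76: N_eff = (103.0 − 1.76)/6.02 = 16.8173.

16.82 bits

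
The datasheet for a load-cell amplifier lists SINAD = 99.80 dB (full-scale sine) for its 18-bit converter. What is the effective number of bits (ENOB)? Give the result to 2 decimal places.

ENOB = (SINAD − 1.76) / 6.02 = (99.80 − 1.76) / 6.02 = 98.04 / 6.02 = 16.2857.

16.29 bits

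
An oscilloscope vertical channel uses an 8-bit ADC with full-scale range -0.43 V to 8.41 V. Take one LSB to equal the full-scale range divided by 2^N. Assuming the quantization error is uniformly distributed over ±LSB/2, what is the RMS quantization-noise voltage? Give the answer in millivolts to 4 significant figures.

9.968 mV

Range = 8.41 − (-0.43) = 8.84 V.
One LSB is 8.84 V / 256 = 34.5313 mV.
RMS of a uniform error over width LSB is LSB/√12 = 9.968 mV.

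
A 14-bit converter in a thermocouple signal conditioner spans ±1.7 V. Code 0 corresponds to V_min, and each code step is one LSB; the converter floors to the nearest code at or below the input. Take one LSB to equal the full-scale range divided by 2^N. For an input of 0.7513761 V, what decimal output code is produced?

The full-scale span is 1.7 − (-1.7) = 3.4 V. LSB = 3.4 V / 2^14 ≈ 207.5 µV.
code = ⌊(V_in − V_min)/LSB⌋ = ⌊(V_in − V_min) × 2^14 / range⌋
     = ⌊(0.7513761 − (-1.7)) × 16384 / 3.4⌋ = ⌊2.4513761 × 16384/3.4⌋
     = ⌊11812.749⌋ = 11812.

11812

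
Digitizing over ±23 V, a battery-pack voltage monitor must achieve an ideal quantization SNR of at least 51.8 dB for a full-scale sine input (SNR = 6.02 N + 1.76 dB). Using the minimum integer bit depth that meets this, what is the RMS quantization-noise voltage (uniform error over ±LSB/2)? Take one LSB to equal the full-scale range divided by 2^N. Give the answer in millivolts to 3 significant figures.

25.9 mV

The full-scale span is 23 − (-23) = 46 V.
Solving 6.02 N ≥ 51.8 − 1.76: N ≥ 8.312. Round up → N = 9.
LSB = 46 V ÷ 2^9 = 46/512 V = 89.844 mV.
σ_q = LSB/√12 = 89.844 mV/3.4641 = 25.9 mV.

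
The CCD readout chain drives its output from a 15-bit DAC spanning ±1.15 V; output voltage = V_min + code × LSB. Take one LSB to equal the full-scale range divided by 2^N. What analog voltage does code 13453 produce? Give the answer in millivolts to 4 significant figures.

The full-scale span is 1.15 − (-1.15) = 2.3 V. LSB = 2.3 V / 2^15.
Output = V_min + (13453/32768) × range = -1.15 + 0.410553 × 2.3 V
      = -1.15 V + 0.944272 V = -0.205728 V.

-205.7 mV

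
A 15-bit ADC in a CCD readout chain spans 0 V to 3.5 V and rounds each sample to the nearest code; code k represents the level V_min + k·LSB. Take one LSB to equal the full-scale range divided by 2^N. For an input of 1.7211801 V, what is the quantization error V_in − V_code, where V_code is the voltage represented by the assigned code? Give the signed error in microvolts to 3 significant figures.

Full-scale range = 3.5 V. LSB = 3.5 V / 2^15 ≈ 106.8 µV.
Position in LSBs: (1.7211801 − (0)) × 32768/3.5 = 16114.1799; rounding gives k = 16114.
V_code = V_min + k × range/2^15 = 0 + 16114 × 3.5/32768 = 1.7211608887 V.
e = 1.7211801 − (1.7211608887) = +19.2 µV.

+19.2 µV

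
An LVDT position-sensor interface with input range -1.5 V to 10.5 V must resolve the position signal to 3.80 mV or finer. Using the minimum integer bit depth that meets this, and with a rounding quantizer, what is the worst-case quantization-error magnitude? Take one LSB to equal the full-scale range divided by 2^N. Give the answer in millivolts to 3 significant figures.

Full-scale range = 10.5 V − (-1.5 V) = 12 V.
12 V / 3.80 mV = 3158. Since 2^11 = 2048 and 2^12 = 4096, N = 12.
LSB = 12 V / 2^12 = 2.9297 mV.
Max error for round-to-nearest is LSB/2 = 1.46 mV.

1.46 mV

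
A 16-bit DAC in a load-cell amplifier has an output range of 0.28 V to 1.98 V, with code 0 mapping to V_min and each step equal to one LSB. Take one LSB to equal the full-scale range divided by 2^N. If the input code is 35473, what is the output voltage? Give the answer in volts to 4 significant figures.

1.200 V

Span: 1.98 V − (0.28 V) = 1.7 V. LSB = 1.7 V / 2^16.
V_out = 0.28 + 35473 × (1.7/65536) V
      = 0.28 V + 0.920168 V = 1.20017 V.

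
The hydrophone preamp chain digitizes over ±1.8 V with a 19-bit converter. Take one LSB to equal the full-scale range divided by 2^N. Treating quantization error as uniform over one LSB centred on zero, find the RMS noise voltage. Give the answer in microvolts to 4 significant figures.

1.982 µV

The full-scale span is 1.8 − (-1.8) = 3.6 V.
LSB = 3.6 V ÷ 2^19 = 3.6/524288 V = 6.86646 µV.
For a uniform distribution on [−LSB/2, +LSB/2], V_rms = LSB/√12 = 6.86646 µV/3.4641 = 1.982 µV.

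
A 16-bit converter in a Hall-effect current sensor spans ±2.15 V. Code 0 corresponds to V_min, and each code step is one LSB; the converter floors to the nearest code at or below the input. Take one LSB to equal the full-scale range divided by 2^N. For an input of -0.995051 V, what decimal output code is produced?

Span: 2.15 V − (-2.15 V) = 4.3 V. LSB = 4.3 V / 2^16 ≈ 65.61 µV.
code = ⌊(V_in − V_min)/LSB⌋ = ⌊(V_in − V_min) × 2^16 / range⌋
     = ⌊(-0.995051 − (-2.15)) × 65536 / 4.3⌋ = ⌊1.154949 × 65536/4.3⌋
     = ⌊17602.497⌋ = 17602.

17602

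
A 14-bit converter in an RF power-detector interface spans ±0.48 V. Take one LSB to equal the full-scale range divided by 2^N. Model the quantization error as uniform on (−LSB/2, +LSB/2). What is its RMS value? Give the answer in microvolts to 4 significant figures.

16.91 µV

Span: 0.48 V − (-0.48 V) = 0.96 V.
LSB = 0.96 V / 2^14 = 58.5938 µV.
σ_q = LSB/√12 = 58.5938 µV/3.4641 = 16.91 µV.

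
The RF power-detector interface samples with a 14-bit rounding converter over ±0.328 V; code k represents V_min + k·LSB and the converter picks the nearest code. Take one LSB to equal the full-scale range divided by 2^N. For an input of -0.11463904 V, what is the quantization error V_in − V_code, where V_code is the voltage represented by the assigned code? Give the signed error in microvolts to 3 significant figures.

Span: 0.328 V − (-0.328 V) = 0.656 V. LSB = 0.656 V / 2^14 ≈ 40.04 µV.
(-0.11463904 − (-0.328)) / LSB = 0.21336096 × 16384/0.656 = 5328.8201. Nearest integer: k = 5329.
V_code = V_min + k × range/2^14 = -0.328 + 5329 × 0.656/16384 = -0.11463183594 V.
V_in − V_code = -0.11463904 − (-0.11463183594) = −7.20 µV.

−7.20 µV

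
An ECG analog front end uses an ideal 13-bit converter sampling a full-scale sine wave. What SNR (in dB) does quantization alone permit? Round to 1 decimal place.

SNR = 6.02·13 + 1.76 = 80.02 dB.

80.0 dB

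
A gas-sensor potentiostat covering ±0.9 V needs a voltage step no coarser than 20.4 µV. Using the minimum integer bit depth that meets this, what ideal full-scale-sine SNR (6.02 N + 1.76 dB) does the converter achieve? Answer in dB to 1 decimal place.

104.1 dB

Full-scale range = 0.9 V − (-0.9 V) = 1.8 V.
Levels needed ≥ 1.8/20.4 µV = 88240. 2^17 = 131072 suffices, so N_min = 17.
6.02(17) + 1.76 = 104.10 dB.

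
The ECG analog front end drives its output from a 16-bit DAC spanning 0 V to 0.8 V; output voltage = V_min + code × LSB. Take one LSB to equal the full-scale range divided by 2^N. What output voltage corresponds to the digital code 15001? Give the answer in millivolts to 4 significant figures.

183.1 mV

Range is 0.8 V. LSB = 0.8 V / 2^16.
V_out = V_min + code × LSB = 0 V + 15001 × 0.8 V / 65536
      = 0 V + 0.183118 V = 0.183118 V.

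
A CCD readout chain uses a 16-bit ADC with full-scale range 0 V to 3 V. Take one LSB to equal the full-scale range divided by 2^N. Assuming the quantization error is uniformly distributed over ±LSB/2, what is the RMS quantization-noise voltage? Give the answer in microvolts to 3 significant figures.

Range is 3 V.
LSB = 3 V ÷ 2^16 = 3/65536 V = 45.776 µV.
V_rms = LSB/√12 = 45.776 µV / √12 = 13.2 µV.

13.2 µV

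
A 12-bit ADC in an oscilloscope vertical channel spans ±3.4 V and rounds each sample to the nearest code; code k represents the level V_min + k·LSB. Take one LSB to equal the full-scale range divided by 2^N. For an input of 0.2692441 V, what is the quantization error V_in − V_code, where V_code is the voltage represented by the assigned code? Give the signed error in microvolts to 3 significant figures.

Span: 3.4 V − (-3.4 V) = 6.8 V. LSB = 6.8 V / 2^12 ≈ 1.660 mV.
(V_in − V_min)/LSB = (0.2692441 − (-3.4)) × 4096/6.8 = 2210.1800 → nearest code k = 2210.
Reconstructed level: -3.4 + 2210 × 6.8/4096 V = 0.2689453125 V.
e = 0.2692441 − (0.2689453125) = +299 µV.

+299 µV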